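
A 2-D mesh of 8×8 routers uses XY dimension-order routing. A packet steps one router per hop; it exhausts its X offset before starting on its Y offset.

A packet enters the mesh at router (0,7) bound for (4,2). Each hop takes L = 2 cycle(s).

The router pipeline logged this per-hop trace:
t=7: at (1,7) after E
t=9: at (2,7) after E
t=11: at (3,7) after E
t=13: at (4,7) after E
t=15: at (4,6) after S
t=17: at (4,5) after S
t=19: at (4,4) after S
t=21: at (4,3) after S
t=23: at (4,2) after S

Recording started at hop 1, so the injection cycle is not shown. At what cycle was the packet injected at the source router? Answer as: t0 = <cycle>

At hop 1 the cycle is 7; in general cyc_k = t0 + kL.
So t0 = 7 − 1·2 = 5.

t0 = 5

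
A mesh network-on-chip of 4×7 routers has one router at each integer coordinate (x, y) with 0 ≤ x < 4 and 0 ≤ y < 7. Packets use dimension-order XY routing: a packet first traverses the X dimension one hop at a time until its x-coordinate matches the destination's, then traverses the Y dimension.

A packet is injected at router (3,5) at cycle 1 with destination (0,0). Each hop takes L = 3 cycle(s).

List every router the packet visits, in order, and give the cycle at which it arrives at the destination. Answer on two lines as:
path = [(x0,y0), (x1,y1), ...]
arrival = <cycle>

[0] x=3 y=5 t=1
[1] x=2 y=5 t=4 →W
[2] x=1 y=5 t=7 →W
[3] x=0 y=5 t=10 →W
[4] x=0 y=4 t=13 →S
[5] x=0 y=3 t=16 →S
[6] x=0 y=2 t=19 →S
[7] x=0 y=1 t=22 →S
[8] x=0 y=0 t=25 →S

path = [(3,5), (2,5), (1,5), (0,5), (0,4), (0,3), (0,2), (0,1), (0,0)]
arrival = 25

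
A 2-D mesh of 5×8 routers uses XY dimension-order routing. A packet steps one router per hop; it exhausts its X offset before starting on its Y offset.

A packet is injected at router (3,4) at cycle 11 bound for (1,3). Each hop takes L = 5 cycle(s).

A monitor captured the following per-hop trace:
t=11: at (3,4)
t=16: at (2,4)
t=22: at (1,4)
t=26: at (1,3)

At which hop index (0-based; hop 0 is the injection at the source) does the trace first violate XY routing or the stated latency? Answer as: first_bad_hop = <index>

first_bad_hop = 2

[1] (-1,+0) / 5c ⇒ ok
[2] (-1,+0) / 6c ⇒ BAD: Δcyc=6≠L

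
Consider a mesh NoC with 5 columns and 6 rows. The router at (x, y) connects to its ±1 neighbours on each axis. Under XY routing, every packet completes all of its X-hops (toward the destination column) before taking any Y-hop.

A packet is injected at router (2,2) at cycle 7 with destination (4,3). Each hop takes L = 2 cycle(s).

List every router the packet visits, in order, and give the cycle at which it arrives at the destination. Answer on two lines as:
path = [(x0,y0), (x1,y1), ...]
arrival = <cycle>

[0] x=2 y=2 t=7
[1] x=3 y=2 t=9 →E
[2] x=4 y=2 t=11 →E
[3] x=4 y=3 t=13 →N

path = [(2,2), (3,2), (4,2), (4,3)]
arrival = 13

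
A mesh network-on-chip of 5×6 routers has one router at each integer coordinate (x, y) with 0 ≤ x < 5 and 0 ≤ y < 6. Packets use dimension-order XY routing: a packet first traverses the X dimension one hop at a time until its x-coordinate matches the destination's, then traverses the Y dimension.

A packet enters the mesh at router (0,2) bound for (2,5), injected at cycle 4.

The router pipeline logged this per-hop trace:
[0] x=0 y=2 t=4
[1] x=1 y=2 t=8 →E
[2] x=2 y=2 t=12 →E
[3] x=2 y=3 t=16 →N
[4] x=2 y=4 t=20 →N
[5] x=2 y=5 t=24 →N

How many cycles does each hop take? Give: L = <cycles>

Between hops 0 and 1 the cycle counter advances 8 − 4 = 4.
One hop costs L cycles, so L = 4.

L = 4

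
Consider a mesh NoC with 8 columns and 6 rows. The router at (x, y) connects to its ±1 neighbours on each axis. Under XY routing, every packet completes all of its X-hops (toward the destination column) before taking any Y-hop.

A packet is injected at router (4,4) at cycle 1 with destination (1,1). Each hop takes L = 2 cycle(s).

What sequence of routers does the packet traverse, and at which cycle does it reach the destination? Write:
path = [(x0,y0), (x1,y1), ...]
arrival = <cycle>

src (4,4)  cyc=1
W→(3,4)  cyc=3
W→(2,4)  cyc=5
W→(1,4)  cyc=7
S→(1,3)  cyc=9
S→(1,2)  cyc=11
S→(1,1)  cyc=13

path = [(4,4), (3,4), (2,4), (1,4), (1,3), (1,2), (1,1)]
arrival = 13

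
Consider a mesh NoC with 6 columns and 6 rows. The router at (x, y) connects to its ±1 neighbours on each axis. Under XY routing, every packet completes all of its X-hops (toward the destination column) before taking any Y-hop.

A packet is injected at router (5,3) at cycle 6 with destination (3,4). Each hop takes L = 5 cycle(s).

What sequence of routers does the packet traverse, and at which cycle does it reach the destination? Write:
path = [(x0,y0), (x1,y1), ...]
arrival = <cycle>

[0] x=5 y=3 t=6
[1] x=4 y=3 t=11 →W
[2] x=3 y=3 t=16 →W
[3] x=3 y=4 t=21 →N

path = [(5,3), (4,3), (3,3), (3,4)]
arrival = 21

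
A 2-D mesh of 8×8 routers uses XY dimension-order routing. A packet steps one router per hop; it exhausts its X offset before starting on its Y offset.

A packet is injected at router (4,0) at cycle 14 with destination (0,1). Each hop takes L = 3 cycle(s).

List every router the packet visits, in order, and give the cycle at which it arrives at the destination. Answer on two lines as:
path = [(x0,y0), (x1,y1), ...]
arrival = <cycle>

path = [(4,0), (3,0), (2,0), (1,0), (0,0), (0,1)]
arrival = 29

hop 0: (4,0) @ cyc 14
hop 1: (3,0) @ cyc 17  [W]
hop 2: (2,0) @ cyc 20  [W]
hop 3: (1,0) @ cyc 23  [W]
hop 4: (0,0) @ cyc 26  [W]
hop 5: (0,1) @ cyc 29  [N]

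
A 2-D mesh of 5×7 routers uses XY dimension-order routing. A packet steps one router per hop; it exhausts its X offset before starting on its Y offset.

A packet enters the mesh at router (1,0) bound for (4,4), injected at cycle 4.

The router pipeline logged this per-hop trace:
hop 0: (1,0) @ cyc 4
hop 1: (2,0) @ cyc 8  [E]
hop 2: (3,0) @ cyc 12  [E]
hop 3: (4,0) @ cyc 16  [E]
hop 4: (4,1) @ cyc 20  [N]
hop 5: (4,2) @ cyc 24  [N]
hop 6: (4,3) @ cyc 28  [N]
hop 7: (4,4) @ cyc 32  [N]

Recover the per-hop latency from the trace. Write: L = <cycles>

Δcyc across hop 0→1: 8 − 4 = 4.
That increment is L by definition: L = 4.

L = 4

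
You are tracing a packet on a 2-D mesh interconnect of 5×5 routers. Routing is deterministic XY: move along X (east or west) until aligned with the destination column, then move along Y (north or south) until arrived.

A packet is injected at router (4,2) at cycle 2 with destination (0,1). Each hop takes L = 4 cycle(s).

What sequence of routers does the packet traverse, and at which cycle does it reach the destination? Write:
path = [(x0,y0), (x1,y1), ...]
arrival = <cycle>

hop 0: (4,2) @ cyc 2
hop 1: (3,2) @ cyc 6  [W]
hop 2: (2,2) @ cyc 10  [W]
hop 3: (1,2) @ cyc 14  [W]
hop 4: (0,2) @ cyc 18  [W]
hop 5: (0,1) @ cyc 22  [S]

path = [(4,2), (3,2), (2,2), (1,2), (0,2), (0,1)]
arrival = 22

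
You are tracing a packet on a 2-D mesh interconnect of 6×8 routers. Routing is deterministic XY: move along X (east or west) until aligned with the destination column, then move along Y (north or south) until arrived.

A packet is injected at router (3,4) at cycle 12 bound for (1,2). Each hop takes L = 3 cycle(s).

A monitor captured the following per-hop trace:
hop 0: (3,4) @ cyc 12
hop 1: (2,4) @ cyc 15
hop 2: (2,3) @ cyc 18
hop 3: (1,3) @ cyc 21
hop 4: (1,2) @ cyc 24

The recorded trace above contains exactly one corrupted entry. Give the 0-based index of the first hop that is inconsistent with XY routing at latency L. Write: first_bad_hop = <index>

hop 1: step (-1,+0), +3 cyc — ok
hop 2: step (+0,-1), +3 cyc — BAD: Y-move but x=2≠1

first_bad_hop = 2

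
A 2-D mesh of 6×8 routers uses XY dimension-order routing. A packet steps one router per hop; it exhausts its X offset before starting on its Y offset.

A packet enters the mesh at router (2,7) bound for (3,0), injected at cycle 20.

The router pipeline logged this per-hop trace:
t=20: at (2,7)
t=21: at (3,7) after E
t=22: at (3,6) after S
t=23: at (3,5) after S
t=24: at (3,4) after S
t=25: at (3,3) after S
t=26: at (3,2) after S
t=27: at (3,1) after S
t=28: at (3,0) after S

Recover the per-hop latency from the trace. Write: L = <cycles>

Δcyc across hop 0→1: 21 − 20 = 1.
That increment is L by definition: L = 1.

L = 1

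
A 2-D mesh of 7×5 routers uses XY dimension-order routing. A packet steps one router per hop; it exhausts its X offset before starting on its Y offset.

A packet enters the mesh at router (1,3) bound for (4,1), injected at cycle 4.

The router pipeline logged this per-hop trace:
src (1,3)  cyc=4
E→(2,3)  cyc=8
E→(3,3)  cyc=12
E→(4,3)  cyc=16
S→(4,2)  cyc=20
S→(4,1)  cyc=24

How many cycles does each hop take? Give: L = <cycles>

From hop 0 (4) to hop 1 (8): +4 cycles.
One hop costs L cycles, so L = 4.

L = 4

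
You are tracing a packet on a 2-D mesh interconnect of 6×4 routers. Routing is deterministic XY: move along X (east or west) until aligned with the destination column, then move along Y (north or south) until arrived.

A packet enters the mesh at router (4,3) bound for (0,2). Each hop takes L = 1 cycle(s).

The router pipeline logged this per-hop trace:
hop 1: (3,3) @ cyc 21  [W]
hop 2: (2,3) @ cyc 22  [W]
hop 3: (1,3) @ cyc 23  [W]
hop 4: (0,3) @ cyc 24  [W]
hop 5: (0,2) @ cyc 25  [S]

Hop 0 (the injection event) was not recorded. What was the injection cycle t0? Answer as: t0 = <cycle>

t0 = 20

The first recorded entry is hop 1 at cycle 21.
So t0 = 21 − 1·1 = 20.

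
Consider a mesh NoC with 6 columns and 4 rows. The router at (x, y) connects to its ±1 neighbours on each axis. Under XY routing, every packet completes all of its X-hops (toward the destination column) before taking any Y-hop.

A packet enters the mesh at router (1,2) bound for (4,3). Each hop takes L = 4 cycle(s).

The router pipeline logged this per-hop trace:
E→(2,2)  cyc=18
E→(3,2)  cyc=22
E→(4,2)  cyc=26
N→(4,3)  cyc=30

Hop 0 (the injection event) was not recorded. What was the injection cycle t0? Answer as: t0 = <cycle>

cyc[1] = 18 and cyc[k] = t0 + k·L for every k.
t0 = cyc[1] − L = 18 − 4 = 14.

t0 = 14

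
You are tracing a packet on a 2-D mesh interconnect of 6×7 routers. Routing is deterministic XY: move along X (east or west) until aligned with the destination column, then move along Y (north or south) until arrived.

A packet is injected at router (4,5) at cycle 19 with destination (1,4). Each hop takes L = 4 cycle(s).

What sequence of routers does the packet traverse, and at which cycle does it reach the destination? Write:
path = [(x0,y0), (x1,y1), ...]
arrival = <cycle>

#0 — 4,5 | c19
#1 — 3,5 | c23 | W
#2 — 2,5 | c27 | W
#3 — 1,5 | c31 | W
#4 — 1,4 | c35 | S

path = [(4,5), (3,5), (2,5), (1,5), (1,4)]
arrival = 35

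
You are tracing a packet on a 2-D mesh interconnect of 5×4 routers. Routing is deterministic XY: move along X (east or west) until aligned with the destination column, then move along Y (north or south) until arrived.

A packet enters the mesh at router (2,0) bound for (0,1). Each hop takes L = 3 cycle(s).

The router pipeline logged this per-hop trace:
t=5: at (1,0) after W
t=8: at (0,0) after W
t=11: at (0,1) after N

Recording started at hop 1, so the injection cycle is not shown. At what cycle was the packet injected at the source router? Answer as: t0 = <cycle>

t0 = 2

At hop 1 the cycle is 5; in general cyc_k = t0 + kL.
Subtract one hop: t0 = 5 − 3 = 2.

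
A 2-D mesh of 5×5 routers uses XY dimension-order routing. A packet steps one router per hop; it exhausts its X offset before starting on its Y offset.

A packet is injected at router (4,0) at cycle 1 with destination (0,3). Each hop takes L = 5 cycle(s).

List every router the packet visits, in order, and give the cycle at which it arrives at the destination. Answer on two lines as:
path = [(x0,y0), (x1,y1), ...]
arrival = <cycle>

path = [(4,0), (3,0), (2,0), (1,0), (0,0), (0,1), (0,2), (0,3)]
arrival = 36

src (4,0)  cyc=1
W→(3,0)  cyc=6
W→(2,0)  cyc=11
W→(1,0)  cyc=16
W→(0,0)  cyc=21
N→(0,1)  cyc=26
N→(0,2)  cyc=31
N→(0,3)  cyc=36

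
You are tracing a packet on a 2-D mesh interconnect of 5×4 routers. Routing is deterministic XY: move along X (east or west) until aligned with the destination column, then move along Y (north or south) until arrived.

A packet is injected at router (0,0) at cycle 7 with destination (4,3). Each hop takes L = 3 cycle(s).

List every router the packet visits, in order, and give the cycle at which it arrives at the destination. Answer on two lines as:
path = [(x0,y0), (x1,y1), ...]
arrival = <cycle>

path = [(0,0), (1,0), (2,0), (3,0), (4,0), (4,1), (4,2), (4,3)]
arrival = 28

#0 — 0,0 | c7
#1 — 1,0 | c10 | E
#2 — 2,0 | c13 | E
#3 — 3,0 | c16 | E
#4 — 4,0 | c19 | E
#5 — 4,1 | c22 | N
#6 — 4,2 | c25 | N
#7 — 4,3 | c28 | N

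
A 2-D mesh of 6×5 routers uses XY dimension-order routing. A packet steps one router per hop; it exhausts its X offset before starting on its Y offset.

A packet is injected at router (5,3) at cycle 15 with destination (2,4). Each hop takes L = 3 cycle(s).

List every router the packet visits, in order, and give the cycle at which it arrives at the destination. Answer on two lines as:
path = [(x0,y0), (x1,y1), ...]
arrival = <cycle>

[0] x=5 y=3 t=15
[1] x=4 y=3 t=18 →W
[2] x=3 y=3 t=21 →W
[3] x=2 y=3 t=24 →W
[4] x=2 y=4 t=27 →N

path = [(5,3), (4,3), (3,3), (2,3), (2,4)]
arrival = 27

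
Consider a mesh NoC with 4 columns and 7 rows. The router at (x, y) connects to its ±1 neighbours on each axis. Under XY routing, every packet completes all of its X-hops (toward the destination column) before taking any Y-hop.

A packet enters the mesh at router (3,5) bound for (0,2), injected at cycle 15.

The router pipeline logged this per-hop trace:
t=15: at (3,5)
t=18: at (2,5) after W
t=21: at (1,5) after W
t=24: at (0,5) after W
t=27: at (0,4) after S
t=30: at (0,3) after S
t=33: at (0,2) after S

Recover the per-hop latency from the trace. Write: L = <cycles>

L = 3

Between hops 0 and 1 the cycle counter advances 18 − 15 = 3.
Per-hop latency L = Δcyc = 3.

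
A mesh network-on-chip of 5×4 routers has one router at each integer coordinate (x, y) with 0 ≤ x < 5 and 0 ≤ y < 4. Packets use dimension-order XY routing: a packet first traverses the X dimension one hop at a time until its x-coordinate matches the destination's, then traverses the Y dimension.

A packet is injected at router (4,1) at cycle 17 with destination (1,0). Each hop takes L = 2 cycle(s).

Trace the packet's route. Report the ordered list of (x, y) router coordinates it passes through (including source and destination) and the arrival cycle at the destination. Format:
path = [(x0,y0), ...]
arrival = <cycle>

path = [(4,1), (3,1), (2,1), (1,1), (1,0)]
arrival = 25

[0] x=4 y=1 t=17
[1] x=3 y=1 t=19 →W
[2] x=2 y=1 t=21 →W
[3] x=1 y=1 t=23 →W
[4] x=1 y=0 t=25 →S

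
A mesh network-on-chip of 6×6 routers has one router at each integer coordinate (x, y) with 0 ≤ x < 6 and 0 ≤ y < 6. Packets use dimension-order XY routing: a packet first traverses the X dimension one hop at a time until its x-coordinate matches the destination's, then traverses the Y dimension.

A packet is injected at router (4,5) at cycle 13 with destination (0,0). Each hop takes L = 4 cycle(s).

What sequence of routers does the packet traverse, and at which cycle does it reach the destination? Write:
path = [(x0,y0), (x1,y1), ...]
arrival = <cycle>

path = [(4,5), (3,5), (2,5), (1,5), (0,5), (0,4), (0,3), (0,2), (0,1), (0,0)]
arrival = 49

t=13: at (4,5)
t=17: at (3,5) after W
t=21: at (2,5) after W
t=25: at (1,5) after W
t=29: at (0,5) after W
t=33: at (0,4) after S
t=37: at (0,3) after S
t=41: at (0,2) after S
t=45: at (0,1) after S
t=49: at (0,0) after S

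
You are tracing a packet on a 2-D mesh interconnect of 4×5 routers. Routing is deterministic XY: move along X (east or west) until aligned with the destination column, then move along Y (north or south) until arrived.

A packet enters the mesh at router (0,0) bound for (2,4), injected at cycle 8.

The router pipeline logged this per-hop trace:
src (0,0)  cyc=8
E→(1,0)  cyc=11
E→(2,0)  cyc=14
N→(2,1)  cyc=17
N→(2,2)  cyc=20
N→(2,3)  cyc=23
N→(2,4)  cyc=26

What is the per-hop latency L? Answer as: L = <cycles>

L = 3

Δcyc across hop 0→1: 11 − 8 = 3.
Per-hop latency L = Δcyc = 3.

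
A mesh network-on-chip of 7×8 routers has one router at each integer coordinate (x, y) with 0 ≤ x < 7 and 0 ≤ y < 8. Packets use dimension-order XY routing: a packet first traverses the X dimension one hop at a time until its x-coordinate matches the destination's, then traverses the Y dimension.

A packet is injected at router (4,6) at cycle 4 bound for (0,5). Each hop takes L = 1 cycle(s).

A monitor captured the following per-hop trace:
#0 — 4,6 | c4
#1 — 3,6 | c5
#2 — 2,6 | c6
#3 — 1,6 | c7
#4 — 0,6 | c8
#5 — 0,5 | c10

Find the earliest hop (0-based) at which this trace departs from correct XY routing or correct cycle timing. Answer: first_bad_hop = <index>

[1] (-1,+0) / 1c ⇒ ok
[2] (-1,+0) / 1c ⇒ ok
[3] (-1,+0) / 1c ⇒ ok
[4] (-1,+0) / 1c ⇒ ok
[5] (+0,-1) / 2c ⇒ BAD: Δcyc=2≠L

first_bad_hop = 5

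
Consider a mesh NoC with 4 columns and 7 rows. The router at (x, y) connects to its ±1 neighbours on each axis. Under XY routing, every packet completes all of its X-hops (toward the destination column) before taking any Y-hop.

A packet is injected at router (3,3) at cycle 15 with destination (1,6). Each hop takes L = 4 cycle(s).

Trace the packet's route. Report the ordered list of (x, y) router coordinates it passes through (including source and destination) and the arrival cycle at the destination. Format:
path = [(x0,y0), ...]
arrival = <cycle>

path = [(3,3), (2,3), (1,3), (1,4), (1,5), (1,6)]
arrival = 35

[0] x=3 y=3 t=15
[1] x=2 y=3 t=19 →W
[2] x=1 y=3 t=23 →W
[3] x=1 y=4 t=27 →N
[4] x=1 y=5 t=31 →N
[5] x=1 y=6 t=35 →N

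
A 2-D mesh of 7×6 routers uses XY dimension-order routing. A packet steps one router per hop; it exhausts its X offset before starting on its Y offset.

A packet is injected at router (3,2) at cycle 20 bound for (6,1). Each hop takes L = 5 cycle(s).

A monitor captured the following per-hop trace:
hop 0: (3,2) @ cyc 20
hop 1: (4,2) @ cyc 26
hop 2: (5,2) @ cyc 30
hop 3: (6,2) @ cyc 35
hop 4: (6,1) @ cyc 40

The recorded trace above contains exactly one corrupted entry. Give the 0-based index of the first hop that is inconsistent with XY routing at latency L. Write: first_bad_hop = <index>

hop 1: step (+1,+0), +6 cyc — BAD: Δcyc=6≠L

first_bad_hop = 1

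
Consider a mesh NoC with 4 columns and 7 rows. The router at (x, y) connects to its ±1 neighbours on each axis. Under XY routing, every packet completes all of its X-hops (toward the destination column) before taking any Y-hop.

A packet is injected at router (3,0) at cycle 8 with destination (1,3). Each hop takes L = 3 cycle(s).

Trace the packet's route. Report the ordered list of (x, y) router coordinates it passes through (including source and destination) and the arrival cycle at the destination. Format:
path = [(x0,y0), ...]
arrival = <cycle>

path = [(3,0), (2,0), (1,0), (1,1), (1,2), (1,3)]
arrival = 23

t=8: at (3,0)
t=11: at (2,0) after W
t=14: at (1,0) after W
t=17: at (1,1) after N
t=20: at (1,2) after N
t=23: at (1,3) after N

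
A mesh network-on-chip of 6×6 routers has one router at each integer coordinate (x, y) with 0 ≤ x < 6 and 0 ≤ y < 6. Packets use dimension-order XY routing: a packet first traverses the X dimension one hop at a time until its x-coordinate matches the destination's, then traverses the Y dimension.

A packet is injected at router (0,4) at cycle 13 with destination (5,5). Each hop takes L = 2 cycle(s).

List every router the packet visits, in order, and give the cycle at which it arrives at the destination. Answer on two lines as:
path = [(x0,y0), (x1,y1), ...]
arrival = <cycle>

path = [(0,4), (1,4), (2,4), (3,4), (4,4), (5,4), (5,5)]
arrival = 25

t=13: at (0,4)
t=15: at (1,4) after E
t=17: at (2,4) after E
t=19: at (3,4) after E
t=21: at (4,4) after E
t=23: at (5,4) after E
t=25: at (5,5) after N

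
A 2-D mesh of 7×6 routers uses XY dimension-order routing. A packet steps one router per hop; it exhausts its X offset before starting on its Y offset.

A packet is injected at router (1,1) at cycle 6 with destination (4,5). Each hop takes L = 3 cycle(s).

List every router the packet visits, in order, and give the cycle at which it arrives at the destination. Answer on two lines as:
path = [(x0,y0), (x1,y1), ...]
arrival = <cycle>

path = [(1,1), (2,1), (3,1), (4,1), (4,2), (4,3), (4,4), (4,5)]
arrival = 27

t=6: at (1,1)
t=9: at (2,1) after E
t=12: at (3,1) after E
t=15: at (4,1) after E
t=18: at (4,2) after N
t=21: at (4,3) after N
t=24: at (4,4) after N
t=27: at (4,5) after N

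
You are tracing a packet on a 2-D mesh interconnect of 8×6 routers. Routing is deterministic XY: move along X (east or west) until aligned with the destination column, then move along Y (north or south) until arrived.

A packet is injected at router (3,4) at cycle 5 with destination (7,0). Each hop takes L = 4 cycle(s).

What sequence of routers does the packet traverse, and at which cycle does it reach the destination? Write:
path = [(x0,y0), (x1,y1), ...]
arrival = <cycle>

[0] x=3 y=4 t=5
[1] x=4 y=4 t=9 →E
[2] x=5 y=4 t=13 →E
[3] x=6 y=4 t=17 →E
[4] x=7 y=4 t=21 →E
[5] x=7 y=3 t=25 →S
[6] x=7 y=2 t=29 →S
[7] x=7 y=1 t=33 →S
[8] x=7 y=0 t=37 →S

path = [(3,4), (4,4), (5,4), (6,4), (7,4), (7,3), (7,2), (7,1), (7,0)]
arrival = 37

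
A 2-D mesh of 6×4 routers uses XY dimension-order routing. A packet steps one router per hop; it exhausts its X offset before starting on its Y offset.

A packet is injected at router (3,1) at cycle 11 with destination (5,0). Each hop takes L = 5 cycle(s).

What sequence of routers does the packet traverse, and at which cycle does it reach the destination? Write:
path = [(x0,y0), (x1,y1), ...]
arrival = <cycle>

  0. router=(3,1) cycle=11 (inject)
  1. router=(4,1) cycle=16 dir=E
  2. router=(5,1) cycle=21 dir=E
  3. router=(5,0) cycle=26 dir=S

path = [(3,1), (4,1), (5,1), (5,0)]
arrival = 26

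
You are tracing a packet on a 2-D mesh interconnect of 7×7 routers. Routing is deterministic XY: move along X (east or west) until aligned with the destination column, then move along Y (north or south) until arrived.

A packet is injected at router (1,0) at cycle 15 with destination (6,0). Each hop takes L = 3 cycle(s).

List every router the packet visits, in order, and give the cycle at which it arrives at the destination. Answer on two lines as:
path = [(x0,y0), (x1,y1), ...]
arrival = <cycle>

[0] x=1 y=0 t=15
[1] x=2 y=0 t=18 →E
[2] x=3 y=0 t=21 →E
[3] x=4 y=0 t=24 →E
[4] x=5 y=0 t=27 →E
[5] x=6 y=0 t=30 →E

path = [(1,0), (2,0), (3,0), (4,0), (5,0), (6,0)]
arrival = 30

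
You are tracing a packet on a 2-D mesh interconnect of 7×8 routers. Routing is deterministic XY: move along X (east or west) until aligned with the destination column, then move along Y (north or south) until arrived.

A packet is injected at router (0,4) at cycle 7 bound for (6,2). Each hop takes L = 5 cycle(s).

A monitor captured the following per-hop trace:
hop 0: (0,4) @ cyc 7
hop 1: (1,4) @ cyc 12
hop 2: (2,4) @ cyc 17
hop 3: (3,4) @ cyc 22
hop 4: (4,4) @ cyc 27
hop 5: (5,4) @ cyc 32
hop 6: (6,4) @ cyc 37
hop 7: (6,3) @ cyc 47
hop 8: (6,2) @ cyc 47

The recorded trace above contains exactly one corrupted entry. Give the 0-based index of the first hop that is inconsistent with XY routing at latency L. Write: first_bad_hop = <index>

first_bad_hop = 7

hop 1: step (+1,+0), +5 cyc — ok
hop 2: step (+1,+0), +5 cyc — ok
hop 3: step (+1,+0), +5 cyc — ok
hop 4: step (+1,+0), +5 cyc — ok
hop 5: step (+1,+0), +5 cyc — ok
hop 6: step (+1,+0), +5 cyc — ok
hop 7: step (+0,-1), +10 cyc — BAD: Δcyc=10≠L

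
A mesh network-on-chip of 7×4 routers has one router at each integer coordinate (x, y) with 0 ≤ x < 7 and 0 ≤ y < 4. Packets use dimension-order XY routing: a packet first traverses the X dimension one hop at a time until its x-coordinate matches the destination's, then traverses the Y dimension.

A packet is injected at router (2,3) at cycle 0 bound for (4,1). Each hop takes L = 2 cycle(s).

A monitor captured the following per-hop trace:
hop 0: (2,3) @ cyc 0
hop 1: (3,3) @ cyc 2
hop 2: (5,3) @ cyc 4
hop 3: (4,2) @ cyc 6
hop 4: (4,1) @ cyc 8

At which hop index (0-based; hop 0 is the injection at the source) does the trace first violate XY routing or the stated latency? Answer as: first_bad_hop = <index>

hop 1: step (+1,+0), +2 cyc — ok
hop 2: step (+2,+0), +2 cyc — BAD: non-unit step

first_bad_hop = 2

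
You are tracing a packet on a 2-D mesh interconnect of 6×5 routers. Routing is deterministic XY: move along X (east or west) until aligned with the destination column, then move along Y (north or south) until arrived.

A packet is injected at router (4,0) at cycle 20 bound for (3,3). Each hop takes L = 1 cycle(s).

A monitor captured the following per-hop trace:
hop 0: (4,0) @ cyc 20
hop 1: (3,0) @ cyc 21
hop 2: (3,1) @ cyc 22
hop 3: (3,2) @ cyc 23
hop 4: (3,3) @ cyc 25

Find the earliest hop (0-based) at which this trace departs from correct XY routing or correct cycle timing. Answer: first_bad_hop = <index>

hop 1: step (-1,+0), +1 cyc — ok
hop 2: step (+0,+1), +1 cyc — ok
hop 3: step (+0,+1), +1 cyc — ok
hop 4: step (+0,+1), +2 cyc — BAD: Δcyc=2≠L

first_bad_hop = 4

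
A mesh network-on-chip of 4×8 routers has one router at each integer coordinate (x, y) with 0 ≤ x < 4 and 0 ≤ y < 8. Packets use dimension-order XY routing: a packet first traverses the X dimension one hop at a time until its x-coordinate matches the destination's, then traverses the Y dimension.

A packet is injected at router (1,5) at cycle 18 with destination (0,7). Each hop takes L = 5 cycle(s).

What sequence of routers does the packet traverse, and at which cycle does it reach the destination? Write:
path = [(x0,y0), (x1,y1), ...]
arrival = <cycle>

path = [(1,5), (0,5), (0,6), (0,7)]
arrival = 33

t=18: at (1,5)
t=23: at (0,5) after W
t=28: at (0,6) after N
t=33: at (0,7) after N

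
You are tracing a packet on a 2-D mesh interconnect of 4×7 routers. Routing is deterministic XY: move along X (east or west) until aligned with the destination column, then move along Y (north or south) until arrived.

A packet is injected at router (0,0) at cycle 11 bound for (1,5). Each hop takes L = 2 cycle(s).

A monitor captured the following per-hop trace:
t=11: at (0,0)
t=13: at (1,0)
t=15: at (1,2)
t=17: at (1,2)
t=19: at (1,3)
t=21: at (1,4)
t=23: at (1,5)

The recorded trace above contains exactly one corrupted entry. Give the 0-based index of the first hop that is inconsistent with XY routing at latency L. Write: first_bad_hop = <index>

first_bad_hop = 2

  1: Δx=+1 Δy=+0 Δt=2 [ok]
  2: Δx=+0 Δy=+2 Δt=2 [BAD: non-unit step]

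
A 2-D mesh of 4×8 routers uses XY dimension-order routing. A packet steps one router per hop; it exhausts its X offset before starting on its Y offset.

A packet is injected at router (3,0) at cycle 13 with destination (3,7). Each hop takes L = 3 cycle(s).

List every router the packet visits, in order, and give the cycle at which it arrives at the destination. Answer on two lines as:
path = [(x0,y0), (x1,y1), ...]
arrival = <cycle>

#0 — 3,0 | c13
#1 — 3,1 | c16 | N
#2 — 3,2 | c19 | N
#3 — 3,3 | c22 | N
#4 — 3,4 | c25 | N
#5 — 3,5 | c28 | N
#6 — 3,6 | c31 | N
#7 — 3,7 | c34 | N

path = [(3,0), (3,1), (3,2), (3,3), (3,4), (3,5), (3,6), (3,7)]
arrival = 34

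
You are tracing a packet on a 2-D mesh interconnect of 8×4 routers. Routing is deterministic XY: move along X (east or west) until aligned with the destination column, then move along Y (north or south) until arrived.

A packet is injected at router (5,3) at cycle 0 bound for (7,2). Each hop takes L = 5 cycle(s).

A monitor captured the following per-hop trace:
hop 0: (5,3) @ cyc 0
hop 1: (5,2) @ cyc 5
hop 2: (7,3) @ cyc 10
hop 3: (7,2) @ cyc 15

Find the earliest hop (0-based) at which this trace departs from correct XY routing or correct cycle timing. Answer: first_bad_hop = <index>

hop 1: step (+0,-1), +5 cyc — BAD: Y-move but x=5≠7

first_bad_hop = 1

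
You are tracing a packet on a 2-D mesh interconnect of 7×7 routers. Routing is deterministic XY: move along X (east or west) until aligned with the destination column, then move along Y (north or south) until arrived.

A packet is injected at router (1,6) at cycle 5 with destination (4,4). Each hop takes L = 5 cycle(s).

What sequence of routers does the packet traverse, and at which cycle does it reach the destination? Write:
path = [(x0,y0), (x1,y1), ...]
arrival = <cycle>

path = [(1,6), (2,6), (3,6), (4,6), (4,5), (4,4)]
arrival = 30

  0. router=(1,6) cycle=5 (inject)
  1. router=(2,6) cycle=10 dir=E
  2. router=(3,6) cycle=15 dir=E
  3. router=(4,6) cycle=20 dir=E
  4. router=(4,5) cycle=25 dir=S
  5. router=(4,4) cycle=30 dir=S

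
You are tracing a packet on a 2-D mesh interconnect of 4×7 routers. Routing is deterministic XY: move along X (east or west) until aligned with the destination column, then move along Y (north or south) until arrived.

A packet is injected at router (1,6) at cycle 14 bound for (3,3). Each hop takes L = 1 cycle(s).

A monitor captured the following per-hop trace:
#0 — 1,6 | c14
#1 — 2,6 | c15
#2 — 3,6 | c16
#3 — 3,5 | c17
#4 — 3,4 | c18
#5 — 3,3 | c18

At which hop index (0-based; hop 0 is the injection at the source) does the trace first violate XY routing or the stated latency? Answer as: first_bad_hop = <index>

first_bad_hop = 5

hop 1: step (+1,+0), +1 cyc — ok
hop 2: step (+1,+0), +1 cyc — ok
hop 3: step (+0,-1), +1 cyc — ok
hop 4: step (+0,-1), +1 cyc — ok
hop 5: step (+0,-1), +0 cyc — BAD: Δcyc=0≠L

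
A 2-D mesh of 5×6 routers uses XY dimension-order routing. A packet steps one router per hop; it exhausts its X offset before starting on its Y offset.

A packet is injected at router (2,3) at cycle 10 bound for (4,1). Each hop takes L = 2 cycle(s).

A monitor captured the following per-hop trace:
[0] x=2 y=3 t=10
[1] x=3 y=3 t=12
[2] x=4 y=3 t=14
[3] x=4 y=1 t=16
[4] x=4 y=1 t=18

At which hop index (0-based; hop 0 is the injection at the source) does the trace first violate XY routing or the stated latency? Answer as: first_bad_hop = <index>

first_bad_hop = 3

[1] (+1,+0) / 2c ⇒ ok
[2] (+1,+0) / 2c ⇒ ok
[3] (+0,-2) / 2c ⇒ BAD: non-unit step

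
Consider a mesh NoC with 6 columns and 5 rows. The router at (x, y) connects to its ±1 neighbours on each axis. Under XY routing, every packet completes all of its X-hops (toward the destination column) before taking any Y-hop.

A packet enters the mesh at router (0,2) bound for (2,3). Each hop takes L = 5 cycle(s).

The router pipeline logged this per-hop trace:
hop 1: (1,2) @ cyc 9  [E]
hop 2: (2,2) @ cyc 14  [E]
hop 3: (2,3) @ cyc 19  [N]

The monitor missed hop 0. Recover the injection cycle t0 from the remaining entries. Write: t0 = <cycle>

t0 = 4

At hop 1 the cycle is 9; in general cyc_k = t0 + kL.
So t0 = 9 − 1·5 = 4.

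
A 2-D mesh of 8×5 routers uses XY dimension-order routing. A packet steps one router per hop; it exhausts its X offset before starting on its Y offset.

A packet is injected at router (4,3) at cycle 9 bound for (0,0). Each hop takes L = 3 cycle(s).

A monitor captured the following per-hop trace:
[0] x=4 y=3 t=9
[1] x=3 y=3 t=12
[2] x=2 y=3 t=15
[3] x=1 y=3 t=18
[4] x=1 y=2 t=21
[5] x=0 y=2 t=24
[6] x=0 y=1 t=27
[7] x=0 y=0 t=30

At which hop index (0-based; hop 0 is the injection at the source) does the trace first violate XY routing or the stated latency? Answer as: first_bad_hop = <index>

check 1→ d=(-1,0) cyc+3: ok
check 2→ d=(-1,0) cyc+3: ok
check 3→ d=(-1,0) cyc+3: ok
check 4→ d=(0,-1) cyc+3: BAD: Y-move but x=1≠0

first_bad_hop = 4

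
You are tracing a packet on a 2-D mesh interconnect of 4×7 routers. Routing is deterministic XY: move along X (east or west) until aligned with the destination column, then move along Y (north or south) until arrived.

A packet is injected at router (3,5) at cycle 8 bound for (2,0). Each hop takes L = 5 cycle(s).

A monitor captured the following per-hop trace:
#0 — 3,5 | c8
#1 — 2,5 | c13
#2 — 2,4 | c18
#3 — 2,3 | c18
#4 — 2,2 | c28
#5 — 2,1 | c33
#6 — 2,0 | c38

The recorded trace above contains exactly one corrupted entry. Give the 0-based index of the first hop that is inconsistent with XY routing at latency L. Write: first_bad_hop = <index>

first_bad_hop = 3

  1: Δx=-1 Δy=+0 Δt=5 [ok]
  2: Δx=+0 Δy=-1 Δt=5 [ok]
  3: Δx=+0 Δy=-1 Δt=0 [BAD: Δcyc=0≠L]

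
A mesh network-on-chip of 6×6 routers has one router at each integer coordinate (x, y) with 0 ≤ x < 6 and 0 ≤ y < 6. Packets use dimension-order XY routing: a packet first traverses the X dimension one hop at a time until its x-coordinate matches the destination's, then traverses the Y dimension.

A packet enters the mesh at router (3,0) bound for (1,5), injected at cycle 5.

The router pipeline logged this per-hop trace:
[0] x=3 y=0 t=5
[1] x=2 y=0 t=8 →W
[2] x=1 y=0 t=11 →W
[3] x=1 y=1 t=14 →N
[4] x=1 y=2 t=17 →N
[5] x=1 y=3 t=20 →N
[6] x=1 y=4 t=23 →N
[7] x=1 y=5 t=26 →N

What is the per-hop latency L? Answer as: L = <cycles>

From hop 0 (5) to hop 1 (8): +3 cycles.
That increment is L by definition: L = 3.

L = 3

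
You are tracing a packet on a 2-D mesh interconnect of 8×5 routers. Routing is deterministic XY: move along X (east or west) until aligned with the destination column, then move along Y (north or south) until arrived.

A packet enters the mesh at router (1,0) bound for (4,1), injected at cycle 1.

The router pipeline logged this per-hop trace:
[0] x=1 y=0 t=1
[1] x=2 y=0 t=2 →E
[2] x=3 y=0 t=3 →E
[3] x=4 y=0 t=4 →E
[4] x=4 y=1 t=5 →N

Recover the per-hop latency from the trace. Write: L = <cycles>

L = 1

Δcyc across hop 0→1: 2 − 1 = 1.
Each hop adds L, hence L = 1.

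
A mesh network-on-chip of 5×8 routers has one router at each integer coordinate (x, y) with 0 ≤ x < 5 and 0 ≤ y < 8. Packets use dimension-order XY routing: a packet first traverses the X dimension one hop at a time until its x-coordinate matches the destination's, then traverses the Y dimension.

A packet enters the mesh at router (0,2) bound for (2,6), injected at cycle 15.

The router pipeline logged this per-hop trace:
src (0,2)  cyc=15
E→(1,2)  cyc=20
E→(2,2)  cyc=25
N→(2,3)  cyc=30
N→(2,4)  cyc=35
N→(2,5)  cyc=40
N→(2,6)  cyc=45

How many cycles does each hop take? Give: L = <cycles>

L = 5

Δcyc across hop 0→1: 20 − 15 = 5.
One hop costs L cycles, so L = 5.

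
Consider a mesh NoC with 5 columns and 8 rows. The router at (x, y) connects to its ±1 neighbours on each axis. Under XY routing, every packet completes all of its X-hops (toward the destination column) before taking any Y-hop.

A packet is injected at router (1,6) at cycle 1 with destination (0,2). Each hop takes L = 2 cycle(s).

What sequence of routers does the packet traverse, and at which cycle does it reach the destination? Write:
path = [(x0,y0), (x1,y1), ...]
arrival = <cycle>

  0. router=(1,6) cycle=1 (inject)
  1. router=(0,6) cycle=3 dir=W
  2. router=(0,5) cycle=5 dir=S
  3. router=(0,4) cycle=7 dir=S
  4. router=(0,3) cycle=9 dir=S
  5. router=(0,2) cycle=11 dir=S

path = [(1,6), (0,6), (0,5), (0,4), (0,3), (0,2)]
arrival = 11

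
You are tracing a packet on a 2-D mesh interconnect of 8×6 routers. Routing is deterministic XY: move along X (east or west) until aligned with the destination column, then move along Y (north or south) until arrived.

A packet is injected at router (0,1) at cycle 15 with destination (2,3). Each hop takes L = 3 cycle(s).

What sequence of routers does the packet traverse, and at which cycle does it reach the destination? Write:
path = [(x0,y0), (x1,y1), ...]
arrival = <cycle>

[0] x=0 y=1 t=15
[1] x=1 y=1 t=18 →E
[2] x=2 y=1 t=21 →E
[3] x=2 y=2 t=24 →N
[4] x=2 y=3 t=27 →N

path = [(0,1), (1,1), (2,1), (2,2), (2,3)]
arrival = 27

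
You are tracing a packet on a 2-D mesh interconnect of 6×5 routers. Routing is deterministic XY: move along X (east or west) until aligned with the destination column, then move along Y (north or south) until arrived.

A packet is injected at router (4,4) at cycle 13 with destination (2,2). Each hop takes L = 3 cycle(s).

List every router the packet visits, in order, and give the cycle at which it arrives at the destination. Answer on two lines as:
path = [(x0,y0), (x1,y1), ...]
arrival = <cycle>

  0. router=(4,4) cycle=13 (inject)
  1. router=(3,4) cycle=16 dir=W
  2. router=(2,4) cycle=19 dir=W
  3. router=(2,3) cycle=22 dir=S
  4. router=(2,2) cycle=25 dir=S

path = [(4,4), (3,4), (2,4), (2,3), (2,2)]
arrival = 25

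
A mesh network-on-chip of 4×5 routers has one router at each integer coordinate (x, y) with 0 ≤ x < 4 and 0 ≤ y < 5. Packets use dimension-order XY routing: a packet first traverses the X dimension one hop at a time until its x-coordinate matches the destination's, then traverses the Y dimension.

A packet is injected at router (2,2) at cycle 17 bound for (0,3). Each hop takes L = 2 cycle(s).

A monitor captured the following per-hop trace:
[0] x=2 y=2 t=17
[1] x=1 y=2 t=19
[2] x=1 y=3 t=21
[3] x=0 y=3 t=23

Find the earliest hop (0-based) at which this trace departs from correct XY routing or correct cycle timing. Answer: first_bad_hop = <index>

check 1→ d=(-1,0) cyc+2: ok
check 2→ d=(0,1) cyc+2: BAD: Y-move but x=1≠0

first_bad_hop = 2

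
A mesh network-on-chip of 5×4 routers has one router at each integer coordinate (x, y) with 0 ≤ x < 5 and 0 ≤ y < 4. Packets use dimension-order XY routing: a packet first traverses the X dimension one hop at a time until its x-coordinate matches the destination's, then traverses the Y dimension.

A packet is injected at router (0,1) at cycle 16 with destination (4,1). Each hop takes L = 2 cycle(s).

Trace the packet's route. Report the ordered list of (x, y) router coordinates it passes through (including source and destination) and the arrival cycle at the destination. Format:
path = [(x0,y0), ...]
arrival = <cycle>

path = [(0,1), (1,1), (2,1), (3,1), (4,1)]
arrival = 24

  0. router=(0,1) cycle=16 (inject)
  1. router=(1,1) cycle=18 dir=E
  2. router=(2,1) cycle=20 dir=E
  3. router=(3,1) cycle=22 dir=E
  4. router=(4,1) cycle=24 dir=E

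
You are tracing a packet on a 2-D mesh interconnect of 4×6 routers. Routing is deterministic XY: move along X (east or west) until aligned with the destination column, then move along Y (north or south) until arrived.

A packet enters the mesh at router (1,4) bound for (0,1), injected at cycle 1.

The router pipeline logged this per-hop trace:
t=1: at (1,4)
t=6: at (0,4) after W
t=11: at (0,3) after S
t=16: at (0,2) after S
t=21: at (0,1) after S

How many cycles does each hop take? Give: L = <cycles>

L = 5

cyc[1] − cyc[0] = 6 − 1 = 5.
Per-hop latency L = Δcyc = 5.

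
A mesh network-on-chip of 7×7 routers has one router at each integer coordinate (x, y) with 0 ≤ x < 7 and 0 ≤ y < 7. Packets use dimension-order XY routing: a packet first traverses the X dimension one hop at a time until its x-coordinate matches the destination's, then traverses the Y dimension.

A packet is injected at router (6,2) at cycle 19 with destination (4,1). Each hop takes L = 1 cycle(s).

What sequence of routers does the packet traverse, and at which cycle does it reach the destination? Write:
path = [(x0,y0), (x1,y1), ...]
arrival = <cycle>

path = [(6,2), (5,2), (4,2), (4,1)]
arrival = 22

src (6,2)  cyc=19
W→(5,2)  cyc=20
W→(4,2)  cyc=21
S→(4,1)  cyc=22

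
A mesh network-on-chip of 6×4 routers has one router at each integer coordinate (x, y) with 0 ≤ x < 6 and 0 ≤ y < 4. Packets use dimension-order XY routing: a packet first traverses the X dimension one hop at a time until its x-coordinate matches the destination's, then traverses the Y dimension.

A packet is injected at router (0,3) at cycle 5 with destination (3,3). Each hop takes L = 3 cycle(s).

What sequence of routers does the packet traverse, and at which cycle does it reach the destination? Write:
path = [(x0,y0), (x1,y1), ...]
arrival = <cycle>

path = [(0,3), (1,3), (2,3), (3,3)]
arrival = 14

[0] x=0 y=3 t=5
[1] x=1 y=3 t=8 →E
[2] x=2 y=3 t=11 →E
[3] x=3 y=3 t=14 →E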